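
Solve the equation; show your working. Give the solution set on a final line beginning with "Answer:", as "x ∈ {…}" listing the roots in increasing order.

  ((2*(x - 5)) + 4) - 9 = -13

Step 1. [((2*(x - 5)) + 4) - 9 = -13] 9 comes off first (add 9), so sub: (2*(x - 5)) + 4 = -4.
Step 2. [(2*(x - 5)) + 4 = -4] 2 divides every term; factor it out, so factor: (x - 5) + 2 = -2.
Step 3. [(x - 5) + 2 = -2] +2 is outermost — subtract 2 both sides ⇒ sub: x - 5 = -4.
Step 4. [x - 5 = -4] peel the -5: add 5 from each side. So sub: x = 1.

Answer: x ∈ {1}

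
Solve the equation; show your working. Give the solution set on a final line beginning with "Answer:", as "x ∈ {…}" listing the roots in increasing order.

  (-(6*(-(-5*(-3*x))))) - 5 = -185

Step 1. [(-(6*(-(-5*(-3*x))))) - 5 = -185] 5 comes off first (add 5) ⇒ sub: -(6*(-(-5*(-3*x)))) = -180.
Step 2. [-(6*(-(-5*(-3*x)))) = -180] leading − — multiply by −1 ⇒ neg: 6*(-(-5*(-3*x))) = 180.
Step 3. [6*(-(-5*(-3*x))) = 180] 6·(inner) — divide through by 6. So div: -(-5*(-3*x)) = 30.
Step 4. [-(-5*(-3*x)) = 30] LHS negated; negate both sides, so neg: -5*(-3*x) = -30.
Step 5. [-5*(-3*x) = -30] leading coefficient -5: divide by -5. So div: -3*x = 6.
Step 6. [-3*x = 6] divide by the outer -3, so div: x = -2.

Answer: x ∈ {-2}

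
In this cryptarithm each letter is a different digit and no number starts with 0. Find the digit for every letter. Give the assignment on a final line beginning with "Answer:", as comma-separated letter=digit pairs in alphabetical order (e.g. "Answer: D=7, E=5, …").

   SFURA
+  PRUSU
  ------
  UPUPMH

Step 1. [col 1: A + U ≡ H (mod 10)] column 1 (A + U ≡ H (mod 10), carry-in 0) doesn't pin A yet; pick A=7 and continue ⇒ A=7.
Step 2. [col 1: A + U ≡ H (mod 10)] several values work for U in column 1 (A + U ≡ H (mod 10), carry-in 0); try U=1 ⇒ U=1.
Step 3. [col 1: A + U ≡ H (mod 10)] from column 1 (A=7, U=1, carry-in 0, digits 1,7 already taken and all letters distinct): H must equal 8 ⇒ H=8.
Step 4. [col 2: R + S ≡ M (mod 10)] S=9 is one option consistent with column 2 (R + S ≡ M (mod 10), carry-in 0) — take it. So S=9.
Step 5. [col 2: R + S ≡ M (mod 10)] M=4 is one option consistent with column 2 (R + S ≡ M (mod 10), carry-in 0) — take it ⇒ M=4.
Step 6. [col 2: R + S ≡ M (mod 10)] column 2: given S=9, M=4, carry-in 0, and digits 1,4,7,8,9 already taken and all letters distinct, R+S≡M (mod 10) forces R=5, so R=5.
Step 7. [col 3: U + U ≡ P (mod 10)] from column 3 (U=1, carry-in 1, digits 1,4,5,7,8,9 already taken and all letters distinct): P must equal 3, so P=3.
Step 8. [col 4: F + R ≡ U (mod 10)] column 4 reads F+R+carry(0)=U with R=5, U=1; with digits 1,3,4,5,7,8,9 already taken and all letters distinct, the only value for F is 6. So F=6.

Answer: A=7, F=6, H=8, M=4, P=3, R=5, S=9, U=1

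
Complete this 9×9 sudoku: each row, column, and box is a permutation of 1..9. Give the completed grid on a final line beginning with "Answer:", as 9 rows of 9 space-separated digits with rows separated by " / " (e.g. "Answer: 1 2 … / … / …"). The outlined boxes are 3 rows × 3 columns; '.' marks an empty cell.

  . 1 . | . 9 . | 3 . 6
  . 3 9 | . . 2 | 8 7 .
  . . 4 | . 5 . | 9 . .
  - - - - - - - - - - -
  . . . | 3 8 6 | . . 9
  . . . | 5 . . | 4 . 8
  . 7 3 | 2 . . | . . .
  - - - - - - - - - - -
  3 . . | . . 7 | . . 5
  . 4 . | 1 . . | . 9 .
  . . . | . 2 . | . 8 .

Step 1. [r6c9∈{1}] r6c9's peers cover all but 1 ⇒ r6c9=1.
Step 2. [r6c1∈{4,5,6,8,9}] r6c1 is the only open cell in row 6 admitting 8. So r6c1=8.
Step 3. [r1c8∈{2,4,5}] across box 3, 5 lands solely at r1c8. So r1c8=5.
Step 4. [r4c8∈{2}] only 2 remains possible at r4c8 ⇒ r4c8=2.
Step 5. [r7c8∈{1,4,6}] 4 has one home in col 8: r7c8 ⇒ r7c8=4.
Step 6. [r7c5∈{6}] r7c5's peers cover all but 6. So r7c5=6.
Step 7. [r3c6∈{1,3,8}] in row 3, 3 fits only at r3c6. So r3c6=3.
Step 8. [r4c2∈{5}] nothing but 5 survives at r4c2, so r4c2=5.
Step 9. [r4c3∈{1}] nothing but 1 survives at r4c3, so r4c3=1.
Step 10. [r9c1∈{1,5,6,7,9}] in col 1, 1 fits only at r9c1. So r9c1=1.
Step 11. [r5c1∈{2,6,9}] r5c1 is the only open cell in col 1 admitting 9. So r5c1=9.
Step 12. [r3c9∈{2}] r3c9 has the single candidate 2 ⇒ r3c9=2.
Step 13. [r9c9∈{3,7}] row 9 places 3 nowhere but r9c9, so r9c9=3.
Step 14. [r8c9∈{7}] r8c9's peers cover all but 7. So r8c9=7.
Step 15. [r9c7∈{6}] r9c7 has the single candidate 6, so r9c7=6.
Step 16. [r9c2∈{9}] r9c2's peers cover all but 9, so r9c2=9.
Step 17. [r8c7∈{2}] r8c7 has the single candidate 2 ⇒ r8c7=2.
Step 18. [r9c4∈{4}] only 4 remains possible at r9c4, so r9c4=4.
Step 19. [r1c6∈{4,8}] row 1 places 4 nowhere but r1c6. So r1c6=4.
Step 20. [r8c6∈{5,8}] 8 has one home in col 6: r8c6, so r8c6=8.
Step 21. [r9c3∈{5,7}] r9c3 is the only open cell in row 9 admitting 7 ⇒ r9c3=7.
Step 22. [r1c1∈{2,7}] r1c1 is the only open cell in col 1 admitting 2, so r1c1=2.
Step 23. [r1c3∈{8}] r1c3 is down to just 8. So r1c3=8.
Step 24. [r3c2∈{6}] r3c2's peers cover all but 6 ⇒ r3c2=6.
Step 25. [r5c3∈{2,6}] r5c3 is the only open cell in box 4 admitting 6, so r5c3=6.
Step 26. [r1c4∈{7}] r1c4 has the single candidate 7 ⇒ r1c4=7.
Step 27. [r5c6∈{1}] nothing but 1 survives at r5c6 ⇒ r5c6=1.
Step 28. [r7c3∈{2}] nothing but 2 survives at r7c3. So r7c3=2.
Step 29. [r2c1∈{5}] nothing but 5 survives at r2c1 ⇒ r2c1=5.
Step 30. [r4c7∈{7}] only 7 remains possible at r4c7. So r4c7=7.
Step 31. [r9c6∈{5}] r9c6's peers cover all but 5 ⇒ r9c6=5.
Step 32. [r2c5∈{1}] r2c5's peers cover all but 1 ⇒ r2c5=1.
Step 33. [r2c9∈{4}] r2c9 has the single candidate 4. So r2c9=4.
Step 34. [r3c1∈{7}] only 7 remains possible at r3c1, so r3c1=7.
Step 35. [r7c7∈{1}] r7c7 is down to just 1. So r7c7=1.
Step 36. [r4c1∈{4}] only 4 remains possible at r4c1, so r4c1=4.
Step 37. [r7c4∈{9}] r7c4's peers cover all but 9 ⇒ r7c4=9.
Step 38. [r6c5∈{4}] nothing but 4 survives at r6c5 ⇒ r6c5=4.
Step 39. [r6c6∈{9}] only 9 remains possible at r6c6 ⇒ r6c6=9.
Step 40. [r5c2∈{2}] only 2 remains possible at r5c2. So r5c2=2.
Step 41. [r2c4∈{6}] nothing but 6 survives at r2c4, so r2c4=6.
Step 42. [r7c2∈{8}] nothing but 8 survives at r7c2. So r7c2=8.
Step 43. [r6c7∈{5}] r6c7 is down to just 5. So r6c7=5.
Step 44. [r8c3∈{5}] r8c3 has the single candidate 5 ⇒ r8c3=5.
Step 45. [r6c8∈{6}] r6c8's peers cover all but 6 ⇒ r6c8=6.
Step 46. [r3c8∈{1}] r3c8 has the single candidate 1 ⇒ r3c8=1.
Step 47. [r8c5∈{3}] only 3 remains possible at r8c5. So r8c5=3.
Step 48. [r5c8∈{3}] r5c8's peers cover all but 3, so r5c8=3.
Step 49. [r3c4∈{8}] only 8 remains possible at r3c4, so r3c4=8.
Step 50. [r5c5∈{7}] r5c5 is down to just 7, so r5c5=7.
Step 51. [r8c1∈{6}] nothing but 6 survives at r8c1. So r8c1=6.

Answer: 2 1 8 7 9 4 3 5 6 / 5 3 9 6 1 2 8 7 4 / 7 6 4 8 5 3 9 1 2 / 4 5 1 3 8 6 7 2 9 / 9 2 6 5 7 1 4 3 8 / 8 7 3 2 4 9 5 6 1 / 3 8 2 9 6 7 1 4 5 / 6 4 5 1 3 8 2 9 7 / 1 9 7 4 2 5 6 8 3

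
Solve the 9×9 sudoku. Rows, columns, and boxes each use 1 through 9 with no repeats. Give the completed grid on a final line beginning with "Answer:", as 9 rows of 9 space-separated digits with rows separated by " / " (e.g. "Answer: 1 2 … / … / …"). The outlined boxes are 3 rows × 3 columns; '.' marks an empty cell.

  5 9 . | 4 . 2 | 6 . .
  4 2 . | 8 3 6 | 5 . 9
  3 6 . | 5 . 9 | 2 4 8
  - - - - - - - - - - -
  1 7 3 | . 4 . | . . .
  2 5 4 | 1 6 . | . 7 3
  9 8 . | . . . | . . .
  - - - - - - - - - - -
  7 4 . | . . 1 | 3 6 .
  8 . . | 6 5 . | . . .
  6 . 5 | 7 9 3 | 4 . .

Step 1. [r2c8∈{1}] nothing but 1 survives at r2c8, so r2c8=1.
Step 2. [r7c4∈{2}] nothing but 2 survives at r7c4 ⇒ r7c4=2.
Step 3. [r5c7∈{8,9}] in row 5, 9 fits only at r5c7, so r5c7=9.
Step 4. [r8c3∈{1,2,9}] r8c3 is the only open cell in col 3 admitting 2 ⇒ r8c3=2.
Step 5. [r6c9∈{1,2,4,5,6}] 4 has one home in row 6: r6c9, so r6c9=4.
Step 6. [r1c9∈{7}] r1c9 is down to just 7 ⇒ r1c9=7.
Step 7. [r8c9∈{1}] nothing but 1 survives at r8c9 ⇒ r8c9=1.
Step 8. [r3c5∈{1,7}] r3c5 is the only open cell in box 2 admitting 7, so r3c5=7.
Step 9. [r4c9∈{2,5,6}] r4c9 is the only open cell in row 4 admitting 6. So r4c9=6.
Step 10. [r4c8∈{2,5,8}] across row 4, 2 lands solely at r4c8. So r4c8=2.
Step 11. [r4c6∈{5,8}] in row 4, 5 fits only at r4c6 ⇒ r4c6=5.
Step 12. [r1c5∈{1}] only 1 remains possible at r1c5, so r1c5=1.
Step 13. [r1c8∈{3}] r1c8's peers cover all but 3 ⇒ r1c8=3.
Step 14. [r8c8∈{9}] r8c8 has the single candidate 9. So r8c8=9.
Step 15. [r2c3∈{7}] r2c3 has the single candidate 7. So r2c3=7.
Step 16. [r8c6∈{4}] nothing but 4 survives at r8c6. So r8c6=4.
Step 17. [r7c5∈{8}] r7c5 is down to just 8. So r7c5=8.
Step 18. [r4c4∈{9}] only 9 remains possible at r4c4, so r4c4=9.
Step 19. [r3c3∈{1}] only 1 remains possible at r3c3, so r3c3=1.
Step 20. [r9c8∈{8}] r9c8 is down to just 8. So r9c8=8.
Step 21. [r5c6∈{8}] nothing but 8 survives at r5c6 ⇒ r5c6=8.
Step 22. [r6c7∈{1}] nothing but 1 survives at r6c7. So r6c7=1.
Step 23. [r7c3∈{9}] only 9 remains possible at r7c3 ⇒ r7c3=9.
Step 24. [r6c4∈{3}] r6c4 is down to just 3, so r6c4=3.
Step 25. [r6c3∈{6}] only 6 remains possible at r6c3 ⇒ r6c3=6.
Step 26. [r7c9∈{5}] r7c9 has the single candidate 5 ⇒ r7c9=5.
Step 27. [r6c8∈{5}] r6c8 has the single candidate 5 ⇒ r6c8=5.
Step 28. [r8c7∈{7}] nothing but 7 survives at r8c7. So r8c7=7.
Step 29. [r8c2∈{3}] only 3 remains possible at r8c2 ⇒ r8c2=3.
Step 30. [r6c6∈{7}] r6c6's peers cover all but 7, so r6c6=7.
Step 31. [r4c7∈{8}] r4c7 is down to just 8 ⇒ r4c7=8.
Step 32. [r9c9∈{2}] nothing but 2 survives at r9c9. So r9c9=2.
Step 33. [r6c5∈{2}] r6c5's peers cover all but 2. So r6c5=2.
Step 34. [r1c3∈{8}] only 8 remains possible at r1c3, so r1c3=8.
Step 35. [r9c2∈{1}] r9c2 has the single candidate 1, so r9c2=1.

Answer: 5 9 8 4 1 2 6 3 7 / 4 2 7 8 3 6 5 1 9 / 3 6 1 5 7 9 2 4 8 / 1 7 3 9 4 5 8 2 6 / 2 5 4 1 6 8 9 7 3 / 9 8 6 3 2 7 1 5 4 / 7 4 9 2 8 1 3 6 5 / 8 3 2 6 5 4 7 9 1 / 6 1 5 7 9 3 4 8 2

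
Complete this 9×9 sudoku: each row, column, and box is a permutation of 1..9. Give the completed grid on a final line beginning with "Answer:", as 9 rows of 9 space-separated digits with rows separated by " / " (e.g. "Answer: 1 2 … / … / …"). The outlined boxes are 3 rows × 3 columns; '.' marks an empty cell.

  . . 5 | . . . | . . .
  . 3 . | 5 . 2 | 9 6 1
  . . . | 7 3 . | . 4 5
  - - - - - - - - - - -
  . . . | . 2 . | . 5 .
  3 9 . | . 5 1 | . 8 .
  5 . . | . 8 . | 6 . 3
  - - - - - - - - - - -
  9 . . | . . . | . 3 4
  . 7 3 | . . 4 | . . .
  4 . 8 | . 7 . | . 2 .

Step 1. [r2c1∈{7,8}] in row 2, 8 fits only at r2c1 ⇒ r2c1=8.
Step 2. [r7c7∈{1,5,7,8}] in row 7, 7 fits only at r7c7 ⇒ r7c7=7.
Step 3. [r2c3∈{4,7}] r2c3 is the only open cell in row 2 admitting 7. So r2c3=7.
Step 4. [r1c2∈{1,2,4,6}] 4 has one home in box 1: r1c2, so r1c2=4.
Step 5. [r3c3∈{1,2,6,9}] col 3 places 9 nowhere but r3c3, so r3c3=9.
Step 6. [r5c9∈{2,7}] in row 5, 7 fits only at r5c9. So r5c9=7.
Step 7. [r4c9∈{9}] r4c9 is down to just 9, so r4c9=9.
Step 8. [r5c7∈{2,4}] across box 6, 2 lands solely at r5c7. So r5c7=2.
Step 9. [r3c7∈{8}] nothing but 8 survives at r3c7. So r3c7=8.
Step 10. [r3c6∈{6}] nothing but 6 survives at r3c6. So r3c6=6.
Step 11. [r6c8∈{1}] r6c8 has the single candidate 1, so r6c8=1.
Step 12. [r1c1∈{1,2,6}] 6 has one home in row 1: r1c1, so r1c1=6.
Step 13. [r6c2∈{2}] r6c2 has the single candidate 2. So r6c2=2.
Step 14. [r3c2∈{1}] r3c2's peers cover all but 1. So r3c2=1.
Step 15. [r7c3∈{1,2,6}] across col 3, 2 lands solely at r7c3. So r7c3=2.
Step 16. [r8c1∈{1}] nothing but 1 survives at r8c1, so r8c1=1.
Step 17. [r8c4∈{2,6,8,9}] across row 8, 2 lands solely at r8c4 ⇒ r8c4=2.
Step 18. [r6c3∈{4}] nothing but 4 survives at r6c3. So r6c3=4.
Step 19. [r5c3∈{6}] r5c3 is down to just 6, so r5c3=6.
Step 20. [r4c4∈{3,4,6}] r4c4 is the only open cell in row 4 admitting 6. So r4c4=6.
Step 21. [r9c4∈{1,3,9}] 3 has one home in col 4: r9c4. So r9c4=3.
Step 22. [r9c6∈{5,9}] in row 9, 9 fits only at r9c6, so r9c6=9.
Step 23. [r7c6∈{5,8}] col 6 places 5 nowhere but r7c6 ⇒ r7c6=5.
Step 24. [r9c2∈{5,6}] col 2 places 5 nowhere but r9c2, so r9c2=5.
Step 25. [r8c5∈{6}] nothing but 6 survives at r8c5, so r8c5=6.
Step 26. [r7c4∈{1,8}] in row 7, 8 fits only at r7c4. So r7c4=8.
Step 27. [r1c4∈{1,9}] in col 4, 1 fits only at r1c4 ⇒ r1c4=1.
Step 28. [r4c1∈{7}] r4c1 is down to just 7, so r4c1=7.
Step 29. [r8c7∈{5}] r8c7 is down to just 5, so r8c7=5.
Step 30. [r8c9∈{8}] only 8 remains possible at r8c9. So r8c9=8.
Step 31. [r4c2∈{8}] r4c2 is down to just 8 ⇒ r4c2=8.
Step 32. [r8c8∈{9}] r8c8 is down to just 9. So r8c8=9.
Step 33. [r2c5∈{4}] only 4 remains possible at r2c5 ⇒ r2c5=4.
Step 34. [r6c6∈{7}] r6c6's peers cover all but 7 ⇒ r6c6=7.
Step 35. [r9c9∈{6}] r9c9 is down to just 6, so r9c9=6.
Step 36. [r6c4∈{9}] nothing but 9 survives at r6c4 ⇒ r6c4=9.
Step 37. [r1c9∈{2}] r1c9 has the single candidate 2, so r1c9=2.
Step 38. [r5c4∈{4}] nothing but 4 survives at r5c4. So r5c4=4.
Step 39. [r4c3∈{1}] only 1 remains possible at r4c3 ⇒ r4c3=1.
Step 40. [r1c6∈{8}] r1c6 is down to just 8 ⇒ r1c6=8.
Step 41. [r4c6∈{3}] r4c6's peers cover all but 3. So r4c6=3.
Step 42. [r3c1∈{2}] only 2 remains possible at r3c1 ⇒ r3c1=2.
Step 43. [r1c8∈{7}] r1c8 has the single candidate 7. So r1c8=7.
Step 44. [r9c7∈{1}] r9c7's peers cover all but 1, so r9c7=1.
Step 45. [r1c5∈{9}] r1c5 is down to just 9. So r1c5=9.
Step 46. [r7c2∈{6}] r7c2 has the single candidate 6, so r7c2=6.
Step 47. [r4c7∈{4}] r4c7's peers cover all but 4 ⇒ r4c7=4.
Step 48. [r7c5∈{1}] nothing but 1 survives at r7c5, so r7c5=1.
Step 49. [r1c7∈{3}] r1c7 is down to just 3 ⇒ r1c7=3.

Answer: 6 4 5 1 9 8 3 7 2 / 8 3 7 5 4 2 9 6 1 / 2 1 9 7 3 6 8 4 5 / 7 8 1 6 2 3 4 5 9 / 3 9 6 4 5 1 2 8 7 / 5 2 4 9 8 7 6 1 3 / 9 6 2 8 1 5 7 3 4 / 1 7 3 2 6 4 5 9 8 / 4 5 8 3 7 9 1 2 6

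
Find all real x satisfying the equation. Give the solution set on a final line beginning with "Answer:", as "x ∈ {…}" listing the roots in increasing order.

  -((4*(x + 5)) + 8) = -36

Step 1. [-((4*(x + 5)) + 8) = -36] leading − — multiply by −1. So neg: (4*(x + 5)) + 8 = 36.
Step 2. [(4*(x + 5)) + 8 = 36] 8 comes off first (subtract 8). So sub: 4*(x + 5) = 28.
Step 3. [4*(x + 5) = 28] 4·(inner) — divide through by 4. So div: x + 5 = 7.
Step 4. [x + 5 = 7] subtract 5: x sits inside (… + 5). So sub: x = 2.

Answer: x ∈ {2}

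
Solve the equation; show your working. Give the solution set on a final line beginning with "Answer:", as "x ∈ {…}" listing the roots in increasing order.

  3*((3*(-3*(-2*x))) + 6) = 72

Step 1. [3*((3*(-3*(-2*x))) + 6) = 72] divide by the outer 3. So div: (3*(-3*(-2*x))) + 6 = 24.
Step 2. [(3*(-3*(-2*x))) + 6 = 24] 3 | LHS and 3 | 24: pull 3 out, so factor: (-3*(-2*x)) + 2 = 8.
Step 3. [(-3*(-2*x)) + 2 = 8] +2 is outermost — subtract 2 both sides ⇒ sub: -3*(-2*x) = 6.
Step 4. [-3*(-2*x) = 6] leading coefficient -3: divide by -3. So div: -2*x = -2.
Step 5. [-2*x = -2] divide by the outer -2 ⇒ div: x = 1.

Answer: x ∈ {1}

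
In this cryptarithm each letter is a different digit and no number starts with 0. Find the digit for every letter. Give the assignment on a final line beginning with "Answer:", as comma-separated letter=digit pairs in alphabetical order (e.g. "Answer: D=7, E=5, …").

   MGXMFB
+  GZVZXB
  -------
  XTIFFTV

Step 1. [col 1: B + B ≡ V (mod 10)] column 1 (B + B ≡ V (mod 10), carry-in 0) doesn't pin B yet; pick B=4 and continue ⇒ B=4.
Step 2. [X] adding two 6-digit numbers gives at most 6+1 digits, and here it does — X is that final carry and must be 1, so X=1.
Step 3. [col 1: B + B ≡ V (mod 10)] column 1 reads B+B+carry(0)=V with B=4; with digits 1,4 already taken and all letters distinct, the only value for V is 8, so V=8.
Step 4. [col 2: F + X ≡ T (mod 10)] several values work for F in column 2 (F + X ≡ T (mod 10), carry-in 0); try F=9 ⇒ F=9.
Step 5. [col 2: F + X ≡ T (mod 10)] in column 2 we have F+X≡T with carry-in 0; given F=9, X=1 and digits 1,4,8,9 already taken and all letters distinct, that pins T to 0 ⇒ T=0.
Step 6. [col 3: M + Z ≡ F (mod 10)] several values work for M in column 3 (M + Z ≡ F (mod 10), carry-in 1); try M=2. So M=2.
Step 7. [col 3: M + Z ≡ F (mod 10)] in column 3 we have M+Z≡F with carry-in 1; given M=2, F=9 and digits 0,1,2,4,8,9 already taken and all letters distinct, that pins Z to 6. So Z=6.
Step 8. [col 5: G + Z ≡ I (mod 10)] in column 5 we have G+Z≡I with carry-in 0; given Z=6 and digits 0,1,2,4,6,8,9 already taken and all letters distinct, that pins I to 3. So I=3.
Step 9. [col 5: G + Z ≡ I (mod 10)] in column 5 we have G+Z≡I with carry-in 0; given Z=6, I=3 and digits 0,1,2,3,4,6,8,9 already taken and all letters distinct, that pins G to 7. So G=7.

Answer: B=4, F=9, G=7, I=3, M=2, T=0, V=8, X=1, Z=6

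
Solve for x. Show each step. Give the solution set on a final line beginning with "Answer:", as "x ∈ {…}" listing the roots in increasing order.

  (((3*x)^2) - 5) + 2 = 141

Step 1. [(((3*x)^2) - 5) + 2 = 141] subtract 2: x sits inside (… + 2). So sub: ((3*x)^2) - 5 = 139.
Step 2. [((3*x)^2) - 5 = 139] -5 is outermost — add 5 both sides ⇒ sub: (3*x)^2 = 144.
Step 3. [(3*x)^2 = 144] 144 ≥ 0, LHS is (·)² — take ±√, so sqrt: 3*x = 12 or -12.
Step 4. [3*x = 12 or -12] leading coefficient 3: divide by 3. So div: x = 4 or -4.

Answer: x ∈ {-4, 4}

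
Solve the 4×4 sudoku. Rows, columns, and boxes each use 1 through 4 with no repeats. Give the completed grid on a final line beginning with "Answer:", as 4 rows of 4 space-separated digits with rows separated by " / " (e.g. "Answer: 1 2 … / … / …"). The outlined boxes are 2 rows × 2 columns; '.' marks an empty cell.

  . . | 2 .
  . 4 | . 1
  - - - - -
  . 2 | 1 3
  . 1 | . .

Step 1. [r4c1∈{3,4}] in row 4, 3 fits only at r4c1. So r4c1=3.
Step 2. [r1c4∈{4}] r1c4 is down to just 4 ⇒ r1c4=4.
Step 3. [r4c4∈{2}] r4c4 has the single candidate 2. So r4c4=2.
Step 4. [r1c1∈{1}] r1c1 is down to just 1, so r1c1=1.
Step 5. [r1c2∈{3}] only 3 remains possible at r1c2 ⇒ r1c2=3.
Step 6. [r4c3∈{4}] only 4 remains possible at r4c3 ⇒ r4c3=4.
Step 7. [r2c1∈{2}] r2c1 has the single candidate 2 ⇒ r2c1=2.
Step 8. [r3c1∈{4}] r3c1's peers cover all but 4 ⇒ r3c1=4.
Step 9. [r2c3∈{3}] r2c3's peers cover all but 3 ⇒ r2c3=3.

Answer: 1 3 2 4 / 2 4 3 1 / 4 2 1 3 / 3 1 4 2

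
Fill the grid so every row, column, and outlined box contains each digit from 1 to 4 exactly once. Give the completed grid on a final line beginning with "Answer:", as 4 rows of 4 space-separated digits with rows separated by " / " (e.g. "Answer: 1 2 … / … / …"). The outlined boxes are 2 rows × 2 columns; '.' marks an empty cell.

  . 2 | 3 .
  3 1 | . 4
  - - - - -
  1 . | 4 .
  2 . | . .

Step 1. [r3c2∈{3}] r3c2 is down to just 3 ⇒ r3c2=3.
Step 2. [r4c4∈{1,3}] row 4 places 3 nowhere but r4c4, so r4c4=3.
Step 3. [r4c3∈{1}] r4c3's peers cover all but 1 ⇒ r4c3=1.
Step 4. [r1c4∈{1}] r1c4's peers cover all but 1. So r1c4=1.
Step 5. [r4c2∈{4}] only 4 remains possible at r4c2, so r4c2=4.
Step 6. [r2c3∈{2}] nothing but 2 survives at r2c3, so r2c3=2.
Step 7. [r3c4∈{2}] r3c4's peers cover all but 2. So r3c4=2.
Step 8. [r1c1∈{4}] r1c1 is down to just 4. So r1c1=4.

Answer: 4 2 3 1 / 3 1 2 4 / 1 3 4 2 / 2 4 1 3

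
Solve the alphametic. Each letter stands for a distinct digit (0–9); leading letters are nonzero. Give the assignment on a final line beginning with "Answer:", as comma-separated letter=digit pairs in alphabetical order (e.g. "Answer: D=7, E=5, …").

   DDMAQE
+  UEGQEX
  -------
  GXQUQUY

Step 1. [G] the sum has 7 digits but both addends have 6; that extra leading digit G is the final carry, namely 1, so G=1.
Step 2. [col 1: E + X ≡ Y (mod 10)] several values work for Y in column 1 (E + X ≡ Y (mod 10), carry-in 0); try Y=6, so Y=6.
Step 3. [col 1: E + X ≡ Y (mod 10)] E=2 is one option consistent with column 1 (E + X ≡ Y (mod 10), carry-in 0) — take it, so E=2.
Step 4. [col 1: E + X ≡ Y (mod 10)] in column 1 we have E+X≡Y with carry-in 0; given E=2, Y=6 and digits 1,2,6 already taken and all letters distinct, that pins X to 4. So X=4.
Step 5. [col 2: Q + E ≡ U (mod 10)] column 2 (Q + E ≡ U (mod 10), carry-in 0) doesn't pin Q yet; pick Q=7 and continue. So Q=7.
Step 6. [col 2: Q + E ≡ U (mod 10)] column 2 reads Q+E+carry(0)=U with Q=7, E=2; with digits 1,2,4,6,7 already taken and all letters distinct, the only value for U is 9. So U=9.
Step 7. [col 3: A + Q ≡ Q (mod 10)] in column 3 we have A+Q≡Q with carry-in 0; given Q=7 and digits 1,2,4,6,7,9 already taken and all letters distinct, that pins A to 0, so A=0.
Step 8. [col 4: M + G ≡ U (mod 10)] from column 4 (G=1, U=9, carry-in 0, digits 0,1,2,4,6,7,9 already taken and all letters distinct): M must equal 8. So M=8.
Step 9. [col 5: D + E ≡ Q (mod 10)] from column 5 (E=2, Q=7, carry-in 0, digits 0,1,2,4,6,7,8,9 already taken and all letters distinct): D must equal 5. So D=5.

Answer: A=0, D=5, E=2, G=1, M=8, Q=7, U=9, X=4, Y=6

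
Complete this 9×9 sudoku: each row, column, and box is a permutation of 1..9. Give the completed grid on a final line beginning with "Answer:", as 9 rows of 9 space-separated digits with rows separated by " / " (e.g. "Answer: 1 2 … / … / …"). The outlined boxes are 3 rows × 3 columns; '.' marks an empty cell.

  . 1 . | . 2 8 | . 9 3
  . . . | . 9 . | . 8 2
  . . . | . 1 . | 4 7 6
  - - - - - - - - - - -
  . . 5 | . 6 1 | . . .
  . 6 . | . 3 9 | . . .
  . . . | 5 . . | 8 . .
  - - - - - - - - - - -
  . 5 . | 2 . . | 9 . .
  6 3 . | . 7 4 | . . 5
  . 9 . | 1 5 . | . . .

Step 1. [r6c5∈{4}] only 4 remains possible at r6c5, so r6c5=4.
Step 2. [r9c7∈{2,3,6,7}] r9c7 is the only open cell in col 7 admitting 6 ⇒ r9c7=6.
Step 3. [r6c6∈{2,7}] 2 has one home in col 6: r6c6 ⇒ r6c6=2.
Step 4. [r6c2∈{7}] r6c2 has the single candidate 7, so r6c2=7.
Step 5. [r2c6∈{3,5,6,7}] 7 has one home in col 6: r2c6, so r2c6=7.
Step 6. [r2c2∈{4}] r2c2's peers cover all but 4, so r2c2=4.
Step 7. [r4c7∈{2,3,7}] 3 has one home in col 7: r4c7 ⇒ r4c7=3.
Step 8. [r5c7∈{1,2,5,7}] 7 has one home in col 7: r5c7 ⇒ r5c7=7.
Step 9. [r3c4∈{3}] nothing but 3 survives at r3c4 ⇒ r3c4=3.
Step 10. [r7c5∈{8}] only 8 remains possible at r7c5 ⇒ r7c5=8.
Step 11. [r8c3∈{1,2,8}] across row 8, 8 lands solely at r8c3 ⇒ r8c3=8.
Step 12. [r5c8∈{1,2,4,5}] row 5 places 5 nowhere but r5c8 ⇒ r5c8=5.
Step 13. [r4c8∈{2,4}] across box 6, 2 lands solely at r4c8. So r4c8=2.
Step 14. [r4c2∈{8}] r4c2 has the single candidate 8, so r4c2=8.
Step 15. [r8c8∈{1}] only 1 remains possible at r8c8 ⇒ r8c8=1.
Step 16. [r3c1∈{2,5,8,9}] in row 3, 8 fits only at r3c1. So r3c1=8.
Step 17. [r9c9∈{4,7,8}] row 9 places 8 nowhere but r9c9 ⇒ r9c9=8.
Step 18. [r7c9∈{4,7}] r7c9 is the only open cell in col 9 admitting 7. So r7c9=7.
Step 19. [r1c7∈{5}] nothing but 5 survives at r1c7. So r1c7=5.
Step 20. [r9c6∈{3}] r9c6's peers cover all but 3, so r9c6=3.
Step 21. [r9c8∈{4}] only 4 remains possible at r9c8, so r9c8=4.
Step 22. [r3c3∈{2,9}] r3c3 is the only open cell in row 3 admitting 9. So r3c3=9.
Step 23. [r1c1∈{7}] r1c1 has the single candidate 7, so r1c1=7.
Step 24. [r2c4∈{6}] r2c4 is down to just 6. So r2c4=6.
Step 25. [r2c3∈{3}] nothing but 3 survives at r2c3. So r2c3=3.
Step 26. [r6c3∈{1}] r6c3's peers cover all but 1. So r6c3=1.
Step 27. [r9c1∈{2}] nothing but 2 survives at r9c1. So r9c1=2.
Step 28. [r5c1∈{4}] r5c1 has the single candidate 4 ⇒ r5c1=4.
Step 29. [r6c9∈{9}] r6c9's peers cover all but 9. So r6c9=9.
Step 30. [r2c7∈{1}] nothing but 1 survives at r2c7. So r2c7=1.
Step 31. [r9c3∈{7}] r9c3 is down to just 7, so r9c3=7.
Step 32. [r2c1∈{5}] only 5 remains possible at r2c1. So r2c1=5.
Step 33. [r7c8∈{3}] only 3 remains possible at r7c8. So r7c8=3.
Step 34. [r7c6∈{6}] nothing but 6 survives at r7c6, so r7c6=6.
Step 35. [r5c4∈{8}] nothing but 8 survives at r5c4, so r5c4=8.
Step 36. [r6c8∈{6}] r6c8's peers cover all but 6 ⇒ r6c8=6.
Step 37. [r7c3∈{4}] r7c3's peers cover all but 4, so r7c3=4.
Step 38. [r4c9∈{4}] r4c9 has the single candidate 4 ⇒ r4c9=4.
Step 39. [r5c3∈{2}] r5c3 has the single candidate 2, so r5c3=2.
Step 40. [r1c4∈{4}] r1c4 is down to just 4, so r1c4=4.
Step 41. [r3c6∈{5}] nothing but 5 survives at r3c6. So r3c6=5.
Step 42. [r1c3∈{6}] r1c3 has the single candidate 6. So r1c3=6.
Step 43. [r8c7∈{2}] r8c7 has the single candidate 2 ⇒ r8c7=2.
Step 44. [r3c2∈{2}] r3c2 has the single candidate 2. So r3c2=2.
Step 45. [r4c1∈{9}] nothing but 9 survives at r4c1. So r4c1=9.
Step 46. [r5c9∈{1}] r5c9's peers cover all but 1. So r5c9=1.
Step 47. [r4c4∈{7}] nothing but 7 survives at r4c4, so r4c4=7.
Step 48. [r8c4∈{9}] r8c4 is down to just 9. So r8c4=9.
Step 49. [r6c1∈{3}] nothing but 3 survives at r6c1. So r6c1=3.
Step 50. [r7c1∈{1}] r7c1's peers cover all but 1, so r7c1=1.

Answer: 7 1 6 4 2 8 5 9 3 / 5 4 3 6 9 7 1 8 2 / 8 2 9 3 1 5 4 7 6 / 9 8 5 7 6 1 3 2 4 / 4 6 2 8 3 9 7 5 1 / 3 7 1 5 4 2 8 6 9 / 1 5 4 2 8 6 9 3 7 / 6 3 8 9 7 4 2 1 5 / 2 9 7 1 5 3 6 4 8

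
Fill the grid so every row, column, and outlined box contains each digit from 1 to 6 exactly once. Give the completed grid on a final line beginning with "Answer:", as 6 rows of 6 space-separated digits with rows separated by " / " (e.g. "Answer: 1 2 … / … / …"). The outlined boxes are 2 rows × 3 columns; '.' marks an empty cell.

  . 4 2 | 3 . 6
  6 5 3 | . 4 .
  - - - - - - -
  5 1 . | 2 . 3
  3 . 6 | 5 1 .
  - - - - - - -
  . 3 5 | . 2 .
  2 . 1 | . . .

Step 1. [r5c4∈{1,4,6}] across row 5, 6 lands solely at r5c4. So r5c4=6.
Step 2. [r6c4∈{4}] r6c4's peers cover all but 4, so r6c4=4.
Step 3. [r2c4∈{1}] nothing but 1 survives at r2c4 ⇒ r2c4=1.
Step 4. [r6c5∈{3,5}] in row 6, 3 fits only at r6c5. So r6c5=3.
Step 5. [r1c1∈{1}] nothing but 1 survives at r1c1, so r1c1=1.
Step 6. [r4c2∈{2}] nothing but 2 survives at r4c2, so r4c2=2.
Step 7. [r4c6∈{4}] nothing but 4 survives at r4c6, so r4c6=4.
Step 8. [r2c6∈{2}] r2c6 is down to just 2, so r2c6=2.
Step 9. [r6c6∈{5}] only 5 remains possible at r6c6 ⇒ r6c6=5.
Step 10. [r1c5∈{5}] only 5 remains possible at r1c5, so r1c5=5.
Step 11. [r3c5∈{6}] r3c5's peers cover all but 6, so r3c5=6.
Step 12. [r5c1∈{4}] r5c1 is down to just 4. So r5c1=4.
Step 13. [r3c3∈{4}] only 4 remains possible at r3c3, so r3c3=4.
Step 14. [r6c2∈{6}] only 6 remains possible at r6c2, so r6c2=6.
Step 15. [r5c6∈{1}] only 1 remains possible at r5c6. So r5c6=1.

Answer: 1 4 2 3 5 6 / 6 5 3 1 4 2 / 5 1 4 2 6 3 / 3 2 6 5 1 4 / 4 3 5 6 2 1 / 2 6 1 4 3 5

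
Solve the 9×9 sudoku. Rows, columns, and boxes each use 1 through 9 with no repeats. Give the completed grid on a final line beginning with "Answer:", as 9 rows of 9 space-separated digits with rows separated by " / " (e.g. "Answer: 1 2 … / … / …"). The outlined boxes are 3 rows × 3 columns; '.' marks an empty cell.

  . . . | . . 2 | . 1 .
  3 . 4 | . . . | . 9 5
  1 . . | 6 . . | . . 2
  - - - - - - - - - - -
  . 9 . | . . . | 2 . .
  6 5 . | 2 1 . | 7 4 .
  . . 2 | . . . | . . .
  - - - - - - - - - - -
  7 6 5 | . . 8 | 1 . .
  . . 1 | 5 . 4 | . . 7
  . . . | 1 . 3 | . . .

Step 1. [r9c5∈{2,6,7,9}] 7 has one home in row 9: r9c5 ⇒ r9c5=7.
Step 2. [r2c5∈{8}] r2c5 is down to just 8. So r2c5=8.
Step 3. [r2c4∈{7}] r2c4 is down to just 7, so r2c4=7.
Step 4. [r8c5∈{2,6,9}] across box 8, 6 lands solely at r8c5, so r8c5=6.
Step 5. [r1c3∈{6,7,8,9}] r1c3 is the only open cell in col 3 admitting 6. So r1c3=6.
Step 6. [r5c6∈{9}] r5c6 has the single candidate 9, so r5c6=9.
Step 7. [r7c9∈{3,4,9}] across row 7, 4 lands solely at r7c9 ⇒ r7c9=4.
Step 8. [r7c8∈{2,3}] in row 7, 3 fits only at r7c8, so r7c8=3.
Step 9. [r6c2∈{1,3,4,7,8}] col 2 places 1 nowhere but r6c2. So r6c2=1.
Step 10. [r3c6∈{5}] nothing but 5 survives at r3c6, so r3c6=5.
Step 11. [r4c3∈{3,7,8}] across box 4, 7 lands solely at r4c3. So r4c3=7.
Step 12. [r4c6∈{6}] r4c6 has the single candidate 6. So r4c6=6.
Step 13. [r9c2∈{2,4,8}] 4 has one home in col 2: r9c2. So r9c2=4.
Step 14. [r1c2∈{7,8}] r1c2 is the only open cell in row 1 admitting 7 ⇒ r1c2=7.
Step 15. [r3c2∈{8}] nothing but 8 survives at r3c2, so r3c2=8.
Step 16. [r3c3∈{9}] r3c3's peers cover all but 9, so r3c3=9.
Step 17. [r9c3∈{8}] r9c3's peers cover all but 8, so r9c3=8.
Step 18. [r5c9∈{3,8}] r5c9 is the only open cell in row 5 admitting 8 ⇒ r5c9=8.
Step 19. [r1c9∈{3}] r1c9's peers cover all but 3 ⇒ r1c9=3.
Step 20. [r6c7∈{3,5,6,9}] in col 7, 3 fits only at r6c7 ⇒ r6c7=3.
Step 21. [r4c8∈{5}] r4c8 is down to just 5, so r4c8=5.
Step 22. [r4c4∈{3,4,8}] col 4 places 3 nowhere but r4c4 ⇒ r4c4=3.
Step 23. [r4c5∈{4}] only 4 remains possible at r4c5 ⇒ r4c5=4.
Step 24. [r6c8∈{6}] only 6 remains possible at r6c8. So r6c8=6.
Step 25. [r8c8∈{2,8}] col 8 places 8 nowhere but r8c8, so r8c8=8.
Step 26. [r8c7∈{9}] r8c7 has the single candidate 9. So r8c7=9.
Step 27. [r7c4∈{9}] r7c4 has the single candidate 9 ⇒ r7c4=9.
Step 28. [r8c1∈{2}] r8c1's peers cover all but 2. So r8c1=2.
Step 29. [r1c4∈{4}] r1c4 has the single candidate 4 ⇒ r1c4=4.
Step 30. [r2c7∈{6}] only 6 remains possible at r2c7, so r2c7=6.
Step 31. [r4c1∈{8}] r4c1's peers cover all but 8. So r4c1=8.
Step 32. [r6c5∈{5}] nothing but 5 survives at r6c5, so r6c5=5.
Step 33. [r9c9∈{6}] r9c9's peers cover all but 6, so r9c9=6.
Step 34. [r2c2∈{2}] r2c2 is down to just 2. So r2c2=2.
Step 35. [r6c9∈{9}] nothing but 9 survives at r6c9. So r6c9=9.
Step 36. [r3c8∈{7}] r3c8 has the single candidate 7 ⇒ r3c8=7.
Step 37. [r9c8∈{2}] r9c8's peers cover all but 2. So r9c8=2.
Step 38. [r1c7∈{8}] nothing but 8 survives at r1c7. So r1c7=8.
Step 39. [r6c1∈{4}] r6c1's peers cover all but 4. So r6c1=4.
Step 40. [r3c7∈{4}] r3c7 has the single candidate 4 ⇒ r3c7=4.
Step 41. [r2c6∈{1}] only 1 remains possible at r2c6, so r2c6=1.
Step 42. [r8c2∈{3}] nothing but 3 survives at r8c2, so r8c2=3.
Step 43. [r9c1∈{9}] r9c1's peers cover all but 9, so r9c1=9.
Step 44. [r3c5∈{3}] only 3 remains possible at r3c5 ⇒ r3c5=3.
Step 45. [r6c4∈{8}] r6c4's peers cover all but 8, so r6c4=8.
Step 46. [r6c6∈{7}] r6c6 has the single candidate 7 ⇒ r6c6=7.
Step 47. [r1c1∈{5}] only 5 remains possible at r1c1 ⇒ r1c1=5.
Step 48. [r1c5∈{9}] r1c5 is down to just 9, so r1c5=9.
Step 49. [r5c3∈{3}] nothing but 3 survives at r5c3 ⇒ r5c3=3.
Step 50. [r9c7∈{5}] only 5 remains possible at r9c7, so r9c7=5.
Step 51. [r7c5∈{2}] r7c5 is down to just 2 ⇒ r7c5=2.
Step 52. [r4c9∈{1}] nothing but 1 survives at r4c9. So r4c9=1.

Answer: 5 7 6 4 9 2 8 1 3 / 3 2 4 7 8 1 6 9 5 / 1 8 9 6 3 5 4 7 2 / 8 9 7 3 4 6 2 5 1 / 6 5 3 2 1 9 7 4 8 / 4 1 2 8 5 7 3 6 9 / 7 6 5 9 2 8 1 3 4 / 2 3 1 5 6 4 9 8 7 / 9 4 8 1 7 3 5 2 6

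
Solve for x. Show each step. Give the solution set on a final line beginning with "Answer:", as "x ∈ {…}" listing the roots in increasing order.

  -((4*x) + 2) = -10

Step 1. [-((4*x) + 2) = -10] flip signs both sides ⇒ neg: (4*x) + 2 = 10.
Step 2. [(4*x) + 2 = 10] the outer +2 inverts by subtracting 2, so sub: 4*x = 8.
Step 3. [4*x = 8] leading coefficient 4: divide by 4, so div: x = 2.

Answer: x ∈ {2}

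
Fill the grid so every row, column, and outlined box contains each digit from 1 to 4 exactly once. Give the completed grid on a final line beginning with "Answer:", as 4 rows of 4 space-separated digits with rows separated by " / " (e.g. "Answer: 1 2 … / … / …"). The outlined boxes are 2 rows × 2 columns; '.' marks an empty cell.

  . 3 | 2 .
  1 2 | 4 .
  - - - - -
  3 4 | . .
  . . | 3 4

Step 1. [r3c3∈{1}] r3c3's peers cover all but 1, so r3c3=1.
Step 2. [r2c4∈{3}] nothing but 3 survives at r2c4. So r2c4=3.
Step 3. [r3c4∈{2}] r3c4 is down to just 2. So r3c4=2.
Step 4. [r4c2∈{1}] r4c2 has the single candidate 1. So r4c2=1.
Step 5. [r1c1∈{4}] nothing but 4 survives at r1c1. So r1c1=4.
Step 6. [r1c4∈{1}] nothing but 1 survives at r1c4 ⇒ r1c4=1.
Step 7. [r4c1∈{2}] only 2 remains possible at r4c1. So r4c1=2.

Answer: 4 3 2 1 / 1 2 4 3 / 3 4 1 2 / 2 1 3 4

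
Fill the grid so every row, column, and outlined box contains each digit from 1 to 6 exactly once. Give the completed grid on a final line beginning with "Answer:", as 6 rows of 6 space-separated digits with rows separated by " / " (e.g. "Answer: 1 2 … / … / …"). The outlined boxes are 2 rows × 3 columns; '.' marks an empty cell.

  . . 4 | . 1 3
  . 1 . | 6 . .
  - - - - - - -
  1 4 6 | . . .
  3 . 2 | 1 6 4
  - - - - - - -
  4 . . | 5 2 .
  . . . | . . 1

Step 1. [r1c4∈{2}] r1c4's peers cover all but 2 ⇒ r1c4=2.
Step 2. [r2c6∈{5}] nothing but 5 survives at r2c6 ⇒ r2c6=5.
Step 3. [r6c2∈{2,3,5,6}] 2 has one home in col 2: r6c2, so r6c2=2.
Step 4. [r5c2∈{3,6}] in col 2, 3 fits only at r5c2. So r5c2=3.
Step 5. [r6c1∈{5,6}] r6c1 is the only open cell in row 6 admitting 6. So r6c1=6.
Step 6. [r6c4∈{3,4}] 4 has one home in col 4: r6c4 ⇒ r6c4=4.
Step 7. [r1c1∈{5}] nothing but 5 survives at r1c1. So r1c1=5.
Step 8. [r6c5∈{3}] r6c5's peers cover all but 3 ⇒ r6c5=3.
Step 9. [r5c3∈{1}] r5c3 has the single candidate 1 ⇒ r5c3=1.
Step 10. [r3c4∈{3}] r3c4 has the single candidate 3, so r3c4=3.
Step 11. [r3c5∈{5}] r3c5 has the single candidate 5. So r3c5=5.
Step 12. [r2c5∈{4}] nothing but 4 survives at r2c5 ⇒ r2c5=4.
Step 13. [r6c3∈{5}] r6c3 has the single candidate 5, so r6c3=5.
Step 14. [r3c6∈{2}] r3c6 has the single candidate 2. So r3c6=2.
Step 15. [r4c2∈{5}] r4c2's peers cover all but 5 ⇒ r4c2=5.
Step 16. [r5c6∈{6}] r5c6 has the single candidate 6, so r5c6=6.
Step 17. [r1c2∈{6}] r1c2 has the single candidate 6 ⇒ r1c2=6.
Step 18. [r2c1∈{2}] r2c1 is down to just 2 ⇒ r2c1=2.
Step 19. [r2c3∈{3}] nothing but 3 survives at r2c3 ⇒ r2c3=3.

Answer: 5 6 4 2 1 3 / 2 1 3 6 4 5 / 1 4 6 3 5 2 / 3 5 2 1 6 4 / 4 3 1 5 2 6 / 6 2 5 4 3 1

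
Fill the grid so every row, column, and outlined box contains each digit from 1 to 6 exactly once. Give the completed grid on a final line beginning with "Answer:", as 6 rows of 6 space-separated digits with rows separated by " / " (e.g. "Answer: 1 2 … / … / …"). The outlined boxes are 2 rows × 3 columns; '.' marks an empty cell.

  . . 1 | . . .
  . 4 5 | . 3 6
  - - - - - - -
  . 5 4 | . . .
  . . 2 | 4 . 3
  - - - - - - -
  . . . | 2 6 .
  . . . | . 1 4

Step 1. [r5c3∈{3}] only 3 remains possible at r5c3 ⇒ r5c3=3.
Step 2. [r1c2∈{2,3,6}] 3 has one home in col 2: r1c2 ⇒ r1c2=3.
Step 3. [r1c1∈{2,6}] row 1 places 6 nowhere but r1c1. So r1c1=6.
Step 4. [r3c6∈{1,2}] 1 has one home in col 6: r3c6, so r3c6=1.
Step 5. [r5c6∈{5}] r5c6 has the single candidate 5 ⇒ r5c6=5.
Step 6. [r4c1∈{1}] r4c1 has the single candidate 1, so r4c1=1.
Step 7. [r6c2∈{2,6}] in col 2, 2 fits only at r6c2. So r6c2=2.
Step 8. [r1c5∈{2,4,5}] r1c5 is the only open cell in row 1 admitting 4, so r1c5=4.
Step 9. [r4c2∈{6}] r4c2 has the single candidate 6, so r4c2=6.
Step 10. [r3c5∈{2}] r3c5 is down to just 2. So r3c5=2.
Step 11. [r6c3∈{6}] only 6 remains possible at r6c3. So r6c3=6.
Step 12. [r4c5∈{5}] r4c5 is down to just 5. So r4c5=5.
Step 13. [r6c4∈{3}] only 3 remains possible at r6c4 ⇒ r6c4=3.
Step 14. [r3c1∈{3}] nothing but 3 survives at r3c1. So r3c1=3.
Step 15. [r3c4∈{6}] only 6 remains possible at r3c4 ⇒ r3c4=6.
Step 16. [r5c2∈{1}] nothing but 1 survives at r5c2, so r5c2=1.
Step 17. [r6c1∈{5}] only 5 remains possible at r6c1. So r6c1=5.
Step 18. [r1c4∈{5}] r1c4 is down to just 5, so r1c4=5.
Step 19. [r5c1∈{4}] nothing but 4 survives at r5c1 ⇒ r5c1=4.
Step 20. [r1c6∈{2}] only 2 remains possible at r1c6, so r1c6=2.
Step 21. [r2c1∈{2}] nothing but 2 survives at r2c1, so r2c1=2.
Step 22. [r2c4∈{1}] r2c4 has the single candidate 1. So r2c4=1.

Answer: 6 3 1 5 4 2 / 2 4 5 1 3 6 / 3 5 4 6 2 1 / 1 6 2 4 5 3 / 4 1 3 2 6 5 / 5 2 6 3 1 4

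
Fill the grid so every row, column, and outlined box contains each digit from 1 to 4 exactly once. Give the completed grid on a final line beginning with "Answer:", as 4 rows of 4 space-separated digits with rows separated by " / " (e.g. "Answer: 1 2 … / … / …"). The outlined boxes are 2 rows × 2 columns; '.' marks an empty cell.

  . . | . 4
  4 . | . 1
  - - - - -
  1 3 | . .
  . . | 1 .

Step 1. [r2c2∈{2}] only 2 remains possible at r2c2, so r2c2=2.
Step 2. [r1c3∈{2,3}] r1c3 is the only open cell in row 1 admitting 2. So r1c3=2.
Step 3. [r4c1∈{2}] nothing but 2 survives at r4c1, so r4c1=2.
Step 4. [r3c3∈{4}] r3c3 is down to just 4 ⇒ r3c3=4.
Step 5. [r2c3∈{3}] r2c3 has the single candidate 3, so r2c3=3.
Step 6. [r4c4∈{3}] r4c4 is down to just 3. So r4c4=3.
Step 7. [r3c4∈{2}] r3c4 has the single candidate 2, so r3c4=2.
Step 8. [r1c2∈{1}] r1c2's peers cover all but 1. So r1c2=1.
Step 9. [r4c2∈{4}] r4c2 has the single candidate 4 ⇒ r4c2=4.
Step 10. [r1c1∈{3}] r1c1's peers cover all but 3, so r1c1=3.

Answer: 3 1 2 4 / 4 2 3 1 / 1 3 4 2 / 2 4 1 3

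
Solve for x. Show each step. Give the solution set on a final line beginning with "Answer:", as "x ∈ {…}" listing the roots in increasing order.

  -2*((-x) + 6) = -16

Step 1. [-2*((-x) + 6) = -16] divide by the outer -2, so div: (-x) + 6 = 8.
Step 2. [(-x) + 6 = 8] peel the +6: subtract 6 from each side ⇒ sub: -x = 2.
Step 3. [-x = 2] LHS negated; negate both sides. So neg: x = -2.

Answer: x ∈ {-2}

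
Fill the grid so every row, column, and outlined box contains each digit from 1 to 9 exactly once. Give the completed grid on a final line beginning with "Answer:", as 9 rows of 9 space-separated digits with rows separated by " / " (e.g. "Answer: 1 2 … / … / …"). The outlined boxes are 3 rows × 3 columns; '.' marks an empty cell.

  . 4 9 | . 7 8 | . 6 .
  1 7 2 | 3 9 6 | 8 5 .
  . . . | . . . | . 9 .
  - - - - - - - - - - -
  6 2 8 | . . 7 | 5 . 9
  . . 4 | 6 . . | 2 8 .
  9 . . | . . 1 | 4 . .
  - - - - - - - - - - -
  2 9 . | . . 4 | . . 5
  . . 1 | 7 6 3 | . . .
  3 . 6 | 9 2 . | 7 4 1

Step 1. [r1c1∈{5}] r1c1's peers cover all but 5 ⇒ r1c1=5.
Step 2. [r6c3∈{3,5,7}] across col 3, 5 lands solely at r6c3. So r6c3=5.
Step 3. [r6c2∈{3}] r6c2 is down to just 3. So r6c2=3.
Step 4. [r3c9∈{2,3,4,7}] r3c9 is the only open cell in row 3 admitting 7. So r3c9=7.
Step 5. [r3c4∈{1,2,4,5}] across col 4, 5 lands solely at r3c4. So r3c4=5.
Step 6. [r9c2∈{5,8}] 8 has one home in row 9: r9c2 ⇒ r9c2=8.
Step 7. [r5c9∈{3}] r5c9 is down to just 3, so r5c9=3.
Step 8. [r1c7∈{1,3}] across row 1, 3 lands solely at r1c7 ⇒ r1c7=3.
Step 9. [r1c4∈{1,2}] r1c4 is the only open cell in row 1 admitting 1, so r1c4=1.
Step 10. [r6c5∈{8}] r6c5 has the single candidate 8 ⇒ r6c5=8.
Step 11. [r4c4∈{4}] r4c4 is down to just 4. So r4c4=4.
Step 12. [r8c8∈{2}] r8c8 has the single candidate 2. So r8c8=2.
Step 13. [r9c6∈{5}] only 5 remains possible at r9c6. So r9c6=5.
Step 14. [r8c2∈{5}] nothing but 5 survives at r8c2 ⇒ r8c2=5.
Step 15. [r1c9∈{2}] only 2 remains possible at r1c9, so r1c9=2.
Step 16. [r3c6∈{2}] nothing but 2 survives at r3c6 ⇒ r3c6=2.
Step 17. [r3c2∈{6}] r3c2's peers cover all but 6. So r3c2=6.
Step 18. [r6c9∈{6}] only 6 remains possible at r6c9 ⇒ r6c9=6.
Step 19. [r8c9∈{8}] only 8 remains possible at r8c9, so r8c9=8.
Step 20. [r5c6∈{9}] r5c6 is down to just 9 ⇒ r5c6=9.
Step 21. [r5c5∈{5}] nothing but 5 survives at r5c5, so r5c5=5.
Step 22. [r4c8∈{1}] only 1 remains possible at r4c8. So r4c8=1.
Step 23. [r6c8∈{7}] r6c8 has the single candidate 7, so r6c8=7.
Step 24. [r5c1∈{7}] r5c1 has the single candidate 7 ⇒ r5c1=7.
Step 25. [r3c5∈{4}] nothing but 4 survives at r3c5 ⇒ r3c5=4.
Step 26. [r8c1∈{4}] r8c1's peers cover all but 4, so r8c1=4.
Step 27. [r5c2∈{1}] r5c2's peers cover all but 1, so r5c2=1.
Step 28. [r7c5∈{1}] r7c5 is down to just 1 ⇒ r7c5=1.
Step 29. [r3c3∈{3}] r3c3 has the single candidate 3, so r3c3=3.
Step 30. [r7c4∈{8}] nothing but 8 survives at r7c4 ⇒ r7c4=8.
Step 31. [r3c1∈{8}] only 8 remains possible at r3c1 ⇒ r3c1=8.
Step 32. [r8c7∈{9}] nothing but 9 survives at r8c7 ⇒ r8c7=9.
Step 33. [r7c3∈{7}] nothing but 7 survives at r7c3. So r7c3=7.
Step 34. [r3c7∈{1}] r3c7 has the single candidate 1, so r3c7=1.
Step 35. [r7c8∈{3}] r7c8 has the single candidate 3, so r7c8=3.
Step 36. [r7c7∈{6}] only 6 remains possible at r7c7, so r7c7=6.
Step 37. [r2c9∈{4}] r2c9 is down to just 4, so r2c9=4.
Step 38. [r6c4∈{2}] only 2 remains possible at r6c4, so r6c4=2.
Step 39. [r4c5∈{3}] nothing but 3 survives at r4c5 ⇒ r4c5=3.

Answer: 5 4 9 1 7 8 3 6 2 / 1 7 2 3 9 6 8 5 4 / 8 6 3 5 4 2 1 9 7 / 6 2 8 4 3 7 5 1 9 / 7 1 4 6 5 9 2 8 3 / 9 3 5 2 8 1 4 7 6 / 2 9 7 8 1 4 6 3 5 / 4 5 1 7 6 3 9 2 8 / 3 8 6 9 2 5 7 4 1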